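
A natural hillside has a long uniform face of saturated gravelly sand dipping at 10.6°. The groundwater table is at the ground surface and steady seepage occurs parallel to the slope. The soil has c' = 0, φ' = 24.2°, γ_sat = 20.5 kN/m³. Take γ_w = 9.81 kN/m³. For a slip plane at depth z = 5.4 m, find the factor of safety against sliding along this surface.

FS = 1.25

With seepage parallel to the slope and the water table at the surface, the effective normal stress on the slip plane uses the buoyant unit weight γ' = γ_sat − γ_w while the driving shear stress uses γ_sat:
FS = [c' + γ' z cos²β tanφ'] / [γ_sat z sinβ cosβ]
(For c' = 0 this reduces to FS = (γ'/γ_sat)·tanφ'/tanβ.)
γ' = 20.5 − 9.81 = 10.69 kN/m³
Numerator = 0.0 + 10.69·5.4·cos²10.6°·tan24.2° = 0.0 + 10.69·5.4·0.9662·0.4494 = 25.065 kPa
Denominator = 20.5·5.4·sin10.6°·cos10.6° = 20.5·5.4·0.1840·0.9829 = 20.016 kPa
FS = 25.065 / 20.016 = 1.252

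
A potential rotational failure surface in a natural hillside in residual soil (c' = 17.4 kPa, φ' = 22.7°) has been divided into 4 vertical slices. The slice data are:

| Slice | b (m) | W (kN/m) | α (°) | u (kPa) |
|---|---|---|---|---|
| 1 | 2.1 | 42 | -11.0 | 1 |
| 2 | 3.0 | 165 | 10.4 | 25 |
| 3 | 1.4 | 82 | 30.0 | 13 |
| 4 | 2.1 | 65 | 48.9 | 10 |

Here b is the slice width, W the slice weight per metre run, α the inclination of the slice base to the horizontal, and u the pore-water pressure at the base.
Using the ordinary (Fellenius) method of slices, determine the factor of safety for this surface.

FS = 2.25

Ordinary method of slices: FS = Σ[c'·Δl_i + (W_i cosα_i − u_i·Δl_i)·tanφ'] / Σ W_i sinα_i, with Δl_i = b_i / cosα_i.
Slice 1: Δl = 2.1/cos(-11.0°) = 2.139 m; N'_1 = 42·cos(-11.0°) − 1·2.139 = 39.1; c'Δl = 37.22; W sinα = -8.0
Slice 2: Δl = 3.0/cos10.4° = 3.050 m; N'_2 = 165·cos10.4° − 25·3.050 = 86.0; c'Δl = 53.07; W sinα = 29.8
Slice 3: Δl = 1.4/cos30.0° = 1.617 m; N'_3 = 82·cos30.0° − 13·1.617 = 50.0; c'Δl = 28.13; W sinα = 41.0
Slice 4: Δl = 2.1/cos48.9° = 3.195 m; N'_4 = 65·cos48.9° − 10·3.195 = 10.8; c'Δl = 55.58; W sinα = 49.0
Σc'Δl = 174.0 kN/m; ΣN' = 185.9 kN/m; ΣW sinα = 111.8 kN/m
Resisting = 174.0 + 185.9·tan22.7° = 174.0 + 77.8 = 251.8 kN/m
FS = 251.8 / 111.8 = 2.253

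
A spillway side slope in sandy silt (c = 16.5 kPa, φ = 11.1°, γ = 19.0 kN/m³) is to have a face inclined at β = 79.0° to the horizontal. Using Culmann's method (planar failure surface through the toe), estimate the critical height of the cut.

Culmann's analysis gives the critical failure plane at α_cr = (β + φ)/2 = (79.0 + 11.1)/2 = 45.0°, and the critical height
H_c = (4c/γ) · sinβ cosφ / [1 − cos(β − φ)]
    = (4·16.5/19.0) · sin79.0°·cos11.1° / [1 − cos(67.9°)]
    = 3.474 · 0.9816·0.9813 / [1 − 0.3762]
    = 3.474 · 0.9633 / 0.6238
    = 5.36 m

H_c = 5.36 m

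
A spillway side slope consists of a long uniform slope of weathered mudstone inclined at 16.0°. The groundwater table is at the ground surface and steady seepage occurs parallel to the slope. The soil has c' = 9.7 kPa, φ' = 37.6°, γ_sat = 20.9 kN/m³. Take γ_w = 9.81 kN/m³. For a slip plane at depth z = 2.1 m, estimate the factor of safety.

FS = 2.26

With seepage parallel to the slope and the water table at the surface, the effective normal stress on the slip plane uses the buoyant unit weight γ' = γ_sat − γ_w while the driving shear stress uses γ_sat:
FS = [c' + γ' z cos²β tanφ'] / [γ_sat z sinβ cosβ]
γ' = 20.9 − 9.81 = 11.09 kN/m³
Numerator = 9.7 + 11.09·2.1·cos²16.0°·tan37.6° = 9.7 + 11.09·2.1·0.9240·0.7701 = 26.272 kPa
Denominator = 20.9·2.1·sin16.0°·cos16.0° = 20.9·2.1·0.2756·0.9613 = 11.629 kPa
FS = 26.272 / 11.629 = 2.259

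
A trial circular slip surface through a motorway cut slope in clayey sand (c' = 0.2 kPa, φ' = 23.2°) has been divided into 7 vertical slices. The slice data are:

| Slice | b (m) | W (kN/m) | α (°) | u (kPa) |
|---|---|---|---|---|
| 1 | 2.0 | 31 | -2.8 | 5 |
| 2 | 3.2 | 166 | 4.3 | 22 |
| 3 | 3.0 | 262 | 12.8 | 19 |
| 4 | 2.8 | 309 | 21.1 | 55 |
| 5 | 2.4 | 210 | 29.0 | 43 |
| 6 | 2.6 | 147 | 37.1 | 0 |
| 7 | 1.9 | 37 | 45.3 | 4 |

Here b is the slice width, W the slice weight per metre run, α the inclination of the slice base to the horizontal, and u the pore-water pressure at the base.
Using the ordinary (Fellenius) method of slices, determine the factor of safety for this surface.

FS = 0.69

Ordinary method of slices: FS = Σ[c'·Δl_i + (W_i cosα_i − u_i·Δl_i)·tanφ'] / Σ W_i sinα_i, with Δl_i = b_i / cosα_i.
Slice 1: Δl = 2.0/cos(-2.8°) = 2.002 m; N'_1 = 31·cos(-2.8°) − 5·2.002 = 21.0; c'Δl = 0.40; W sinα = -1.5
Slice 2: Δl = 3.2/cos4.3° = 3.209 m; N'_2 = 166·cos4.3° − 22·3.209 = 94.9; c'Δl = 0.64; W sinα = 12.4
Slice 3: Δl = 3.0/cos12.8° = 3.076 m; N'_3 = 262·cos12.8° − 19·3.076 = 197.0; c'Δl = 0.62; W sinα = 58.0
Slice 4: Δl = 2.8/cos21.1° = 3.001 m; N'_4 = 309·cos21.1° − 55·3.001 = 123.2; c'Δl = 0.60; W sinα = 111.2
Slice 5: Δl = 2.4/cos29.0° = 2.744 m; N'_5 = 210·cos29.0° − 43·2.744 = 65.7; c'Δl = 0.55; W sinα = 101.8
Slice 6: Δl = 2.6/cos37.1° = 3.260 m; N'_6 = 147·cos37.1° − 0·3.260 = 117.2; c'Δl = 0.65; W sinα = 88.7
Slice 7: Δl = 1.9/cos45.3° = 2.701 m; N'_7 = 37·cos45.3° − 4·2.701 = 15.2; c'Δl = 0.54; W sinα = 26.3
Σc'Δl = 4.0 kN/m; ΣN' = 634.3 kN/m; ΣW sinα = 397.0 kN/m
Resisting = 4.0 + 634.3·tan23.2° = 4.0 + 271.9 = 275.9 kN/m
FS = 275.9 / 397.0 = 0.695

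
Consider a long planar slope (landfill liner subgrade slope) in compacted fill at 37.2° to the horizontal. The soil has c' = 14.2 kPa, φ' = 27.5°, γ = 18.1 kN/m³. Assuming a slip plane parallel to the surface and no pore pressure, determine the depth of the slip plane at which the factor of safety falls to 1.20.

Setting FS = 1.20 in FS = [c' + γz cos²β tanφ'] / [γz sinβ cosβ] and solving for z:
z = c' / [γ cosβ (FS·sinβ − cosβ·tanφ')]
  = 14.2 / [18.1·cos37.2°·(1.20·sin37.2° − cos37.2°·tan27.5°)]
  = 14.2 / [18.1·0.7965·(1.20·0.6046 − 0.7965·0.5206)]
  = 14.2 / 4.4819 = 3.168 m

z = 3.17 m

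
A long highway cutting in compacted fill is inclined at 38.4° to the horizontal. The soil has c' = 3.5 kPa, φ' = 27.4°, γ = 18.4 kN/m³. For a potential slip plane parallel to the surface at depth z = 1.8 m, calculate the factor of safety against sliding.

FS = 0.87

For an infinite slope with a slip plane parallel to the surface (no pore pressure): FS = [c' + γz cos²β tanφ'] / [γz sinβ cosβ].
γz = 18.4·1.8 = 33.12 kN/m²
Numerator = 3.5 + 33.12·cos²38.4°·tan27.4° = 3.5 + 33.12·0.6142·0.5184 = 14.044 kPa
Denominator = 33.12·sin38.4°·cos38.4° = 33.12·0.6211·0.7837 = 16.122 kPa
FS = 14.044 / 16.122 = 0.871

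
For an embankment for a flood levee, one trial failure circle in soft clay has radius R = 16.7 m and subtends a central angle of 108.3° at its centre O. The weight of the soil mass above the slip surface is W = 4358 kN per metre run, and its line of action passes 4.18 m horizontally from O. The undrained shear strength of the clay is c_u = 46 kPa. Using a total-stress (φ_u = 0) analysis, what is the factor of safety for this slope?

FS = 1.33

Taking moments about the centre O, the resisting moment is provided by the undrained shear strength acting along the arc:
Arc length L_a = R·θ = 16.7·(108.3°·π/180) = 16.7·1.8902 = 31.57 m
M_R = c_u·L_a·R = 46·31.57·16.7 = 24249.2 kN·m/m
M_D = W·d = 4358·4.18 = 18216.4 kN·m/m
FS = M_R / M_D = 24249.2 / 18216.4 = 1.331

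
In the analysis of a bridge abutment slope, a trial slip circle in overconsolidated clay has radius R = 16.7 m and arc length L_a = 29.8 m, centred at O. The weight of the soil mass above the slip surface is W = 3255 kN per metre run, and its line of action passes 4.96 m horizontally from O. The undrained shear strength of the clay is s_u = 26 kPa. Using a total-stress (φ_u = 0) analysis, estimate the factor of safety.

FS = 0.80

Taking moments about the centre O, the resisting moment is provided by the undrained shear strength acting along the arc:
M_R = s_u·L_a·R = 26·29.80·16.7 = 12939.2 kN·m/m
M_D = W·d = 3255·4.96 = 16144.8 kN·m/m
FS = M_R / M_D = 12939.2 / 16144.8 = 0.801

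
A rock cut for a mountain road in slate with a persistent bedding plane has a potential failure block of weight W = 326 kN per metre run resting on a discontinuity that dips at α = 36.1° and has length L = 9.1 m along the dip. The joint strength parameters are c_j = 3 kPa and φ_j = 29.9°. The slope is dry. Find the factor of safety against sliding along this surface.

FS = 0.93

Resolving the block weight along and normal to the plane and applying the Mohr–Coulomb strength on the joint:
N' = W cosα = 326·cos36.1° = 263.4 kN/m
Driving force T = W sinα = 326·sin36.1° = 192.1 kN/m
Resisting force R = c_j·L + N'·tanφ_j = 3·9.1 + 263.4·tan29.9° = 27.3 + 151.5 = 178.8 kN/m
FS = R / T = 178.8 / 192.1 = 0.931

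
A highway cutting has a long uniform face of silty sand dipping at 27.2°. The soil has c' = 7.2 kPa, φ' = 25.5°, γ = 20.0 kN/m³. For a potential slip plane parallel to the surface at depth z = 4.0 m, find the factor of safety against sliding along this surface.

For an infinite slope with a slip plane parallel to the surface (no pore pressure): FS = [c' + γz cos²β tanφ'] / [γz sinβ cosβ].
γz = 20.0·4.0 = 80.00 kN/m²
Numerator = 7.2 + 80.00·cos²27.2°·tan25.5° = 7.2 + 80.00·0.7911·0.4770 = 37.385 kPa
Denominator = 80.00·sin27.2°·cos27.2° = 80.00·0.4571·0.8894 = 32.524 kPa
FS = 37.385 / 32.524 = 1.149

FS = 1.15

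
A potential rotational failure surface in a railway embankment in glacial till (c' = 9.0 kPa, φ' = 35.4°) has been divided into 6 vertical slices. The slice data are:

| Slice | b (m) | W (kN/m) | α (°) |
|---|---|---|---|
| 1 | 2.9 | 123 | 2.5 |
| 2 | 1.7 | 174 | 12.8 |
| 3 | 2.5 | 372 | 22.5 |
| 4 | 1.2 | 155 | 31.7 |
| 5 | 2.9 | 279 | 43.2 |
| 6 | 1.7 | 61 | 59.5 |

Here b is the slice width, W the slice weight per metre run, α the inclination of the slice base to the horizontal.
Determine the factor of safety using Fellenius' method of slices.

Ordinary method of slices: FS = Σ[c'·Δl_i + (W_i cosα_i)·tanφ'] / Σ W_i sinα_i, with Δl_i = b_i / cosα_i.
Slice 1: Δl = 2.9/cos2.5° = 2.903 m; N'_1 = 123·cos2.5° = 122.9; c'Δl = 26.12; W sinα = 5.4
Slice 2: Δl = 1.7/cos12.8° = 1.743 m; N'_2 = 174·cos12.8° = 169.7; c'Δl = 15.69; W sinα = 38.5
Slice 3: Δl = 2.5/cos22.5° = 2.706 m; N'_3 = 372·cos22.5° = 343.7; c'Δl = 24.35; W sinα = 142.4
Slice 4: Δl = 1.2/cos31.7° = 1.410 m; N'_4 = 155·cos31.7° = 131.9; c'Δl = 12.69; W sinα = 81.4
Slice 5: Δl = 2.9/cos43.2° = 3.978 m; N'_5 = 279·cos43.2° = 203.4; c'Δl = 35.80; W sinα = 191.0
Slice 6: Δl = 1.7/cos59.5° = 3.350 m; N'_6 = 61·cos59.5° = 31.0; c'Δl = 30.15; W sinα = 52.6
Σc'Δl = 144.8 kN/m; ΣN' = 1002.5 kN/m; ΣW sinα = 511.3 kN/m
Resisting = 144.8 + 1002.5·tan35.4° = 144.8 + 712.4 = 857.2 kN/m
FS = 857.2 / 511.3 = 1.677

FS = 1.68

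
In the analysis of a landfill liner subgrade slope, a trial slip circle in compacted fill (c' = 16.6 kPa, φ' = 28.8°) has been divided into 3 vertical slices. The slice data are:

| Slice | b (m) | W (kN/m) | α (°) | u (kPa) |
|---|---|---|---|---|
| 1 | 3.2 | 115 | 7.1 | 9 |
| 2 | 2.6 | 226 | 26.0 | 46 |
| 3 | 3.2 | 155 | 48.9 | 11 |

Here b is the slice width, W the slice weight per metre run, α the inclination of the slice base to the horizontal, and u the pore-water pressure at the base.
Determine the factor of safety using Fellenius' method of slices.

Ordinary method of slices: FS = Σ[c'·Δl_i + (W_i cosα_i − u_i·Δl_i)·tanφ'] / Σ W_i sinα_i, with Δl_i = b_i / cosα_i.
Slice 1: Δl = 3.2/cos7.1° = 3.225 m; N'_1 = 115·cos7.1° − 9·3.225 = 85.1; c'Δl = 53.53; W sinα = 14.2
Slice 2: Δl = 2.6/cos26.0° = 2.893 m; N'_2 = 226·cos26.0° − 46·2.893 = 70.1; c'Δl = 48.02; W sinα = 99.1
Slice 3: Δl = 3.2/cos48.9° = 4.868 m; N'_3 = 155·cos48.9° − 11·4.868 = 48.3; c'Δl = 80.81; W sinα = 116.8
Σc'Δl = 182.4 kN/m; ΣN' = 203.5 kN/m; ΣW sinα = 230.1 kN/m
Resisting = 182.4 + 203.5·tan28.8° = 182.4 + 111.9 = 294.2 kN/m
FS = 294.2 / 230.1 = 1.279

FS = 1.28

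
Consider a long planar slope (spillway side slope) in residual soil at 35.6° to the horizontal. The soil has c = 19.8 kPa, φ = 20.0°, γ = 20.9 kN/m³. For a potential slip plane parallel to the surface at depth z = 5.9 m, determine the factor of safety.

FS = 0.85

For an infinite slope with a slip plane parallel to the surface (no pore pressure): FS = [c + γz cos²β tanφ] / [γz sinβ cosβ].
γz = 20.9·5.9 = 123.31 kN/m²
Numerator = 19.8 + 123.31·cos²35.6°·tan20.0° = 19.8 + 123.31·0.6611·0.3640 = 49.472 kPa
Denominator = 123.31·sin35.6°·cos35.6° = 123.31·0.5821·0.8131 = 58.366 kPa
FS = 49.472 / 58.366 = 0.848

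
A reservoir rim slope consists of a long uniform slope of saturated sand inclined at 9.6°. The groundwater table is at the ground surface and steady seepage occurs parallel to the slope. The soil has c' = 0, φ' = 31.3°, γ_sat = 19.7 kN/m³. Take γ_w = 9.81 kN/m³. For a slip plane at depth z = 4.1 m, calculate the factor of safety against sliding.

FS = 1.80

With seepage parallel to the slope and the water table at the surface, the effective normal stress on the slip plane uses the buoyant unit weight γ' = γ_sat − γ_w while the driving shear stress uses γ_sat:
FS = [c' + γ' z cos²β tanφ'] / [γ_sat z sinβ cosβ]
(For c' = 0 this reduces to FS = (γ'/γ_sat)·tanφ'/tanβ.)
γ' = 19.7 − 9.81 = 9.89 kN/m³
Numerator = 0.0 + 9.89·4.1·cos²9.6°·tan31.3° = 0.0 + 9.89·4.1·0.9722·0.6080 = 23.969 kPa
Denominator = 19.7·4.1·sin9.6°·cos9.6° = 19.7·4.1·0.1668·0.9860 = 13.281 kPa
FS = 23.969 / 13.281 = 1.805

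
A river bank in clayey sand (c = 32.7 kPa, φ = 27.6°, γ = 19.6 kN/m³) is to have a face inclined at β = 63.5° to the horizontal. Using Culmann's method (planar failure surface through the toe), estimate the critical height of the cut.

Culmann's analysis gives the critical failure plane at α_cr = (β + φ)/2 = (63.5 + 27.6)/2 = 45.5°, and the critical height
H_c = (4c/γ) · sinβ cosφ / [1 − cos(β − φ)]
    = (4·32.7/19.6) · sin63.5°·cos27.6° / [1 − cos(35.9°)]
    = 6.673 · 0.8949·0.8862 / [1 − 0.8100]
    = 6.673 · 0.7931 / 0.1900
    = 27.86 m

H_c = 27.86 m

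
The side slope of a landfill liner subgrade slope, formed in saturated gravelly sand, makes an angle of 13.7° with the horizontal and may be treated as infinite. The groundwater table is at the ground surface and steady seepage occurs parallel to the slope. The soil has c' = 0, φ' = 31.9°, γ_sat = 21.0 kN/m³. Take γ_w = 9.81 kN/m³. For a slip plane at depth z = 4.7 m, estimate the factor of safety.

With seepage parallel to the slope and the water table at the surface, the effective normal stress on the slip plane uses the buoyant unit weight γ' = γ_sat − γ_w while the driving shear stress uses γ_sat:
FS = [c' + γ' z cos²β tanφ'] / [γ_sat z sinβ cosβ]
(For c' = 0 this reduces to FS = (γ'/γ_sat)·tanφ'/tanβ.)
γ' = 21.0 − 9.81 = 11.19 kN/m³
Numerator = 0.0 + 11.19·4.7·cos²13.7°·tan31.9° = 0.0 + 11.19·4.7·0.9439·0.6224 = 30.900 kPa
Denominator = 21.0·4.7·sin13.7°·cos13.7° = 21.0·4.7·0.2368·0.9715 = 22.711 kPa
FS = 30.900 / 22.711 = 1.361

FS = 1.36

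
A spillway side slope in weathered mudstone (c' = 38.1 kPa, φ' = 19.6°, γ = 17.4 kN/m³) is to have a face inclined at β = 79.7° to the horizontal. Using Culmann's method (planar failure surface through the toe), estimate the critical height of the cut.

H_c = 16.19 m

Culmann's analysis gives the critical failure plane at α_cr = (β + φ')/2 = (79.7 + 19.6)/2 = 49.7°, and the critical height
H_c = (4c'/γ) · sinβ cosφ' / [1 − cos(β − φ')]
    = (4·38.1/17.4) · sin79.7°·cos19.6° / [1 − cos(60.1°)]
    = 8.759 · 0.9839·0.9421 / [1 − 0.4985]
    = 8.759 · 0.9269 / 0.5015
    = 16.19 m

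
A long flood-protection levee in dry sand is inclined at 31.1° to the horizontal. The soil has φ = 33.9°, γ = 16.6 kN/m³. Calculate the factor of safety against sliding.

For a dry cohesionless infinite slope the factor of safety is FS = tanφ / tanβ.
FS = tan33.9° / tan31.1° = 0.6720 / 0.6032 = 1.114

FS = 1.11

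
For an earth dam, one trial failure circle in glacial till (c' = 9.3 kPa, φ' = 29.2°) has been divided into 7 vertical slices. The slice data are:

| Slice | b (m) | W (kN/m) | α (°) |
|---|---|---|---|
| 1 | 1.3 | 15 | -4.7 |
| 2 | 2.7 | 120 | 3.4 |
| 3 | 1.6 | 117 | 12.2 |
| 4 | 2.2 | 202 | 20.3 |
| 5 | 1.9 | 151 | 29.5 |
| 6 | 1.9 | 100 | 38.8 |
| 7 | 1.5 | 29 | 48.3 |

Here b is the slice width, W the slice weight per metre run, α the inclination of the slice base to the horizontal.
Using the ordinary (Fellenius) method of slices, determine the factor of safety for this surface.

Ordinary method of slices: FS = Σ[c'·Δl_i + (W_i cosα_i)·tanφ'] / Σ W_i sinα_i, with Δl_i = b_i / cosα_i.
Slice 1: Δl = 1.3/cos(-4.7°) = 1.304 m; N'_1 = 15·cos(-4.7°) = 14.9; c'Δl = 12.13; W sinα = -1.2
Slice 2: Δl = 2.7/cos3.4° = 2.705 m; N'_2 = 120·cos3.4° = 119.8; c'Δl = 25.15; W sinα = 7.1
Slice 3: Δl = 1.6/cos12.2° = 1.637 m; N'_3 = 117·cos12.2° = 114.4; c'Δl = 15.22; W sinα = 24.7
Slice 4: Δl = 2.2/cos20.3° = 2.346 m; N'_4 = 202·cos20.3° = 189.5; c'Δl = 21.81; W sinα = 70.1
Slice 5: Δl = 1.9/cos29.5° = 2.183 m; N'_5 = 151·cos29.5° = 131.4; c'Δl = 20.30; W sinα = 74.4
Slice 6: Δl = 1.9/cos38.8° = 2.438 m; N'_6 = 100·cos38.8° = 77.9; c'Δl = 22.67; W sinα = 62.7
Slice 7: Δl = 1.5/cos48.3° = 2.255 m; N'_7 = 29·cos48.3° = 19.3; c'Δl = 20.97; W sinα = 21.7
Σc'Δl = 138.3 kN/m; ΣN' = 667.2 kN/m; ΣW sinα = 259.4 kN/m
Resisting = 138.3 + 667.2·tan29.2° = 138.3 + 372.9 = 511.2 kN/m
FS = 511.2 / 259.4 = 1.971

FS = 1.97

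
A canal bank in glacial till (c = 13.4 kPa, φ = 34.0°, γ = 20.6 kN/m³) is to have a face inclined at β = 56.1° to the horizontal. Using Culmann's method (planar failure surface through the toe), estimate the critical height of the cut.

Culmann's analysis gives the critical failure plane at α_cr = (β + φ)/2 = (56.1 + 34.0)/2 = 45.0°, and the critical height
H_c = (4c/γ) · sinβ cosφ / [1 − cos(β − φ)]
    = (4·13.4/20.6) · sin56.1°·cos34.0° / [1 − cos(22.1°)]
    = 2.602 · 0.8300·0.8290 / [1 − 0.9265]
    = 2.602 · 0.6881 / 0.0735
    = 24.37 m

H_c = 24.37 m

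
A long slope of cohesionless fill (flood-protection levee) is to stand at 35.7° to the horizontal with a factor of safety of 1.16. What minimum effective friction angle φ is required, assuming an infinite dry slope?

FS = tanφ/tanβ ⇒ tanφ = FS · tanβ = 1.16 · tan35.7° = 0.8335
φ = arctan(0.8335) = 39.81°

φ = 39.8°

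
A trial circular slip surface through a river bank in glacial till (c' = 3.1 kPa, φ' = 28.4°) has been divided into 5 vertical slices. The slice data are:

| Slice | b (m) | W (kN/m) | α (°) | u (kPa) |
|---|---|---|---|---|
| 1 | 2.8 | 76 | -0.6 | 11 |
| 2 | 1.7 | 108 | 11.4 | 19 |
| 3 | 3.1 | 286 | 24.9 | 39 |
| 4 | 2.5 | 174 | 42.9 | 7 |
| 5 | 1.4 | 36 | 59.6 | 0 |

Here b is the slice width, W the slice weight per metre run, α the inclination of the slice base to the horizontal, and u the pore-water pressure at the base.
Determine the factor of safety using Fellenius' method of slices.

FS = 0.83

Ordinary method of slices: FS = Σ[c'·Δl_i + (W_i cosα_i − u_i·Δl_i)·tanφ'] / Σ W_i sinα_i, with Δl_i = b_i / cosα_i.
Slice 1: Δl = 2.8/cos(-0.6°) = 2.800 m; N'_1 = 76·cos(-0.6°) − 11·2.800 = 45.2; c'Δl = 8.68; W sinα = -0.8
Slice 2: Δl = 1.7/cos11.4° = 1.734 m; N'_2 = 108·cos11.4° − 19·1.734 = 72.9; c'Δl = 5.38; W sinα = 21.3
Slice 3: Δl = 3.1/cos24.9° = 3.418 m; N'_3 = 286·cos24.9° − 39·3.418 = 126.1; c'Δl = 10.59; W sinα = 120.4
Slice 4: Δl = 2.5/cos42.9° = 3.413 m; N'_4 = 174·cos42.9° − 7·3.413 = 103.6; c'Δl = 10.58; W sinα = 118.4
Slice 5: Δl = 1.4/cos59.6° = 2.767 m; N'_5 = 36·cos59.6° − 0·2.767 = 18.2; c'Δl = 8.58; W sinα = 31.1
Σc'Δl = 43.8 kN/m; ΣN' = 366.0 kN/m; ΣW sinα = 290.5 kN/m
Resisting = 43.8 + 366.0·tan28.4° = 43.8 + 197.9 = 241.7 kN/m
FS = 241.7 / 290.5 = 0.832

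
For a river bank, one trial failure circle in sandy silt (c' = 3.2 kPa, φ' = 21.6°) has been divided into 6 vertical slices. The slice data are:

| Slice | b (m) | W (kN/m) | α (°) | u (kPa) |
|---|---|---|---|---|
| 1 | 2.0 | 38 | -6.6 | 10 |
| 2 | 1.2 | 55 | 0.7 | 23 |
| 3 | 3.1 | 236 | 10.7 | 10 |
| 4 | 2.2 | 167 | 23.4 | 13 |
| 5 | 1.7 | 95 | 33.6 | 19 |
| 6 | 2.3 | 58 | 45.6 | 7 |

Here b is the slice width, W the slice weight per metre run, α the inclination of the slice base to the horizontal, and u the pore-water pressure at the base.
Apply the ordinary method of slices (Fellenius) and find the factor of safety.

Ordinary method of slices: FS = Σ[c'·Δl_i + (W_i cosα_i − u_i·Δl_i)·tanφ'] / Σ W_i sinα_i, with Δl_i = b_i / cosα_i.
Slice 1: Δl = 2.0/cos(-6.6°) = 2.013 m; N'_1 = 38·cos(-6.6°) − 10·2.013 = 17.6; c'Δl = 6.44; W sinα = -4.4
Slice 2: Δl = 1.2/cos0.7° = 1.200 m; N'_2 = 55·cos0.7° − 23·1.200 = 27.4; c'Δl = 3.84; W sinα = 0.7
Slice 3: Δl = 3.1/cos10.7° = 3.155 m; N'_3 = 236·cos10.7° − 10·3.155 = 200.3; c'Δl = 10.10; W sinα = 43.8
Slice 4: Δl = 2.2/cos23.4° = 2.397 m; N'_4 = 167·cos23.4° − 13·2.397 = 122.1; c'Δl = 7.67; W sinα = 66.3
Slice 5: Δl = 1.7/cos33.6° = 2.041 m; N'_5 = 95·cos33.6° − 19·2.041 = 40.3; c'Δl = 6.53; W sinα = 52.6
Slice 6: Δl = 2.3/cos45.6° = 3.287 m; N'_6 = 58·cos45.6° − 7·3.287 = 17.6; c'Δl = 10.52; W sinα = 41.4
Σc'Δl = 45.1 kN/m; ΣN' = 425.4 kN/m; ΣW sinα = 200.5 kN/m
Resisting = 45.1 + 425.4·tan21.6° = 45.1 + 168.4 = 213.5 kN/m
FS = 213.5 / 200.5 = 1.065

FS = 1.07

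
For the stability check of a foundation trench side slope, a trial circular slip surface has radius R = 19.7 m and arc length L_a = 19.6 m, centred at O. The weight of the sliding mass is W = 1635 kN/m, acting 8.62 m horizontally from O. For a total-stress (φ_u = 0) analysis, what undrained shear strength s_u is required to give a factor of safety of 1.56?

FS = s_u·L_a·R / (W·d), so s_u = FS·W·d / (L_a·R).
s_u = 1.56·1635·8.62 / (19.60·19.7) = 21986.2 / 386.12 = 56.94 kPa

s_u = 56.9 kPa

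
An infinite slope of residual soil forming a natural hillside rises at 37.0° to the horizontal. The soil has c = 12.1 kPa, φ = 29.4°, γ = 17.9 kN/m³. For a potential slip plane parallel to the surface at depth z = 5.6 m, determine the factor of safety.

For an infinite slope with a slip plane parallel to the surface (no pore pressure): FS = [c + γz cos²β tanφ] / [γz sinβ cosβ].
γz = 17.9·5.6 = 100.24 kN/m²
Numerator = 12.1 + 100.24·cos²37.0°·tan29.4° = 12.1 + 100.24·0.6378·0.5635 = 48.125 kPa
Denominator = 100.24·sin37.0°·cos37.0° = 100.24·0.6018·0.7986 = 48.178 kPa
FS = 48.125 / 48.178 = 0.999

FS = 1.00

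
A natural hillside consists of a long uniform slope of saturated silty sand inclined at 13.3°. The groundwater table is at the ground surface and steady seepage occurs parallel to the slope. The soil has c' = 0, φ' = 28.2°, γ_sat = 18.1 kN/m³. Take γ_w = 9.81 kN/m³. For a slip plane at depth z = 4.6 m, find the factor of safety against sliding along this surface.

With seepage parallel to the slope and the water table at the surface, the effective normal stress on the slip plane uses the buoyant unit weight γ' = γ_sat − γ_w while the driving shear stress uses γ_sat:
FS = [c' + γ' z cos²β tanφ'] / [γ_sat z sinβ cosβ]
(For c' = 0 this reduces to FS = (γ'/γ_sat)·tanφ'/tanβ.)
γ' = 18.1 − 9.81 = 8.29 kN/m³
Numerator = 0.0 + 8.29·4.6·cos²13.3°·tan28.2° = 0.0 + 8.29·4.6·0.9471·0.5362 = 19.365 kPa
Denominator = 18.1·4.6·sin13.3°·cos13.3° = 18.1·4.6·0.2300·0.9732 = 18.640 kPa
FS = 19.365 / 18.640 = 1.039

FS = 1.04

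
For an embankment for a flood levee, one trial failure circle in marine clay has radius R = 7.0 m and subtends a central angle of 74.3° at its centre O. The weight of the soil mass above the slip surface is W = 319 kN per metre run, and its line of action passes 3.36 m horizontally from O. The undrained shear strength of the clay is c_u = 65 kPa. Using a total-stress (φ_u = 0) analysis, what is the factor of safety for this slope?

Taking moments about the centre O, the resisting moment is provided by the undrained shear strength acting along the arc:
Arc length L_a = R·θ = 7.0·(74.3°·π/180) = 7.0·1.2968 = 9.08 m
M_R = c_u·L_a·R = 65·9.08·7.0 = 4130.2 kN·m/m
M_D = W·d = 319·3.36 = 1071.8 kN·m/m
FS = M_R / M_D = 4130.2 / 1071.8 = 3.853

FS = 3.85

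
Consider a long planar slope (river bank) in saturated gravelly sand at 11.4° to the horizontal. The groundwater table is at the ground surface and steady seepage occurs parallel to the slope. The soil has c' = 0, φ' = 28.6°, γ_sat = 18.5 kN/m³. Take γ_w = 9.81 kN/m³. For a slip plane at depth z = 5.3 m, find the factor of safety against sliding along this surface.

With seepage parallel to the slope and the water table at the surface, the effective normal stress on the slip plane uses the buoyant unit weight γ' = γ_sat − γ_w while the driving shear stress uses γ_sat:
FS = [c' + γ' z cos²β tanφ'] / [γ_sat z sinβ cosβ]
(For c' = 0 this reduces to FS = (γ'/γ_sat)·tanφ'/tanβ.)
γ' = 18.5 − 9.81 = 8.69 kN/m³
Numerator = 0.0 + 8.69·5.3·cos²11.4°·tan28.6° = 0.0 + 8.69·5.3·0.9609·0.5452 = 24.130 kPa
Denominator = 18.5·5.3·sin11.4°·cos11.4° = 18.5·5.3·0.1977·0.9803 = 18.998 kPa
FS = 24.130 / 18.998 = 1.270

FS = 1.27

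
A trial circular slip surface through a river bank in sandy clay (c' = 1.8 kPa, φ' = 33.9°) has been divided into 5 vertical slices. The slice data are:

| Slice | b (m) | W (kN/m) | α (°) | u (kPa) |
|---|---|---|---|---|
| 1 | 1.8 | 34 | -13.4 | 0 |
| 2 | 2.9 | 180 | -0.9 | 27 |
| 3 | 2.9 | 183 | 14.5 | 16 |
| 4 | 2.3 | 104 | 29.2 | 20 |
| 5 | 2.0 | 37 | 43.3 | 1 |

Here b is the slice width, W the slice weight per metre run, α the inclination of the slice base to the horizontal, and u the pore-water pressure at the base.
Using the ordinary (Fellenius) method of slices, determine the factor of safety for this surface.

Ordinary method of slices: FS = Σ[c'·Δl_i + (W_i cosα_i − u_i·Δl_i)·tanφ'] / Σ W_i sinα_i, with Δl_i = b_i / cosα_i.
Slice 1: Δl = 1.8/cos(-13.4°) = 1.850 m; N'_1 = 34·cos(-13.4°) − 0·1.850 = 33.1; c'Δl = 3.33; W sinα = -7.9
Slice 2: Δl = 2.9/cos(-0.9°) = 2.900 m; N'_2 = 180·cos(-0.9°) − 27·2.900 = 101.7; c'Δl = 5.22; W sinα = -2.8
Slice 3: Δl = 2.9/cos14.5° = 2.995 m; N'_3 = 183·cos14.5° − 16·2.995 = 129.2; c'Δl = 5.39; W sinα = 45.8
Slice 4: Δl = 2.3/cos29.2° = 2.635 m; N'_4 = 104·cos29.2° − 20·2.635 = 38.1; c'Δl = 4.74; W sinα = 50.7
Slice 5: Δl = 2.0/cos43.3° = 2.748 m; N'_5 = 37·cos43.3° − 1·2.748 = 24.2; c'Δl = 4.95; W sinα = 25.4
Σc'Δl = 23.6 kN/m; ΣN' = 326.3 kN/m; ΣW sinα = 111.2 kN/m
Resisting = 23.6 + 326.3·tan33.9° = 23.6 + 219.2 = 242.9 kN/m
FS = 242.9 / 111.2 = 2.184

FS = 2.18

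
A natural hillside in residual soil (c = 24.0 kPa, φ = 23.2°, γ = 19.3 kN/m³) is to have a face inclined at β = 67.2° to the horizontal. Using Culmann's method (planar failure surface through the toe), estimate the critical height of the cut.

Culmann's analysis gives the critical failure plane at α_cr = (β + φ)/2 = (67.2 + 23.2)/2 = 45.2°, and the critical height
H_c = (4c/γ) · sinβ cosφ / [1 − cos(β − φ)]
    = (4·24.0/19.3) · sin67.2°·cos23.2° / [1 − cos(44.0°)]
    = 4.974 · 0.9219·0.9191 / [1 − 0.7193]
    = 4.974 · 0.8473 / 0.2807
    = 15.02 m

H_c = 15.02 m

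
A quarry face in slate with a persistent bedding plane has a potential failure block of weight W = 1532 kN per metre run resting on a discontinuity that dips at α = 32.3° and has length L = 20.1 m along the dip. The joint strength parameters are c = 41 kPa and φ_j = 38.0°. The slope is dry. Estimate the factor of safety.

Resolving the block weight along and normal to the plane and applying the Mohr–Coulomb strength on the joint:
N' = W cosα = 1532·cos32.3° = 1294.9 kN/m
Driving force T = W sinα = 1532·sin32.3° = 818.6 kN/m
Resisting force R = c·L + N'·tanφ_j = 41·20.1 + 1294.9·tan38.0° = 824.1 + 1011.7 = 1835.8 kN/m
FS = R / T = 1835.8 / 818.6 = 2.243

FS = 2.24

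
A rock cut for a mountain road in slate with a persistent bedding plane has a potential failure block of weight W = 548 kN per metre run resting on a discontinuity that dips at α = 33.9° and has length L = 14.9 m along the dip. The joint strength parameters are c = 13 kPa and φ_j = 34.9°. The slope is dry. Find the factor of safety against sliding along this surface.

Resolving the block weight along and normal to the plane and applying the Mohr–Coulomb strength on the joint:
N' = W cosα = 548·cos33.9° = 454.8 kN/m
Driving force T = W sinα = 548·sin33.9° = 305.6 kN/m
Resisting force R = c·L + N'·tanφ_j = 13·14.9 + 454.8·tan34.9° = 193.7 + 317.3 = 511.0 kN/m
FS = R / T = 511.0 / 305.6 = 1.672

FS = 1.67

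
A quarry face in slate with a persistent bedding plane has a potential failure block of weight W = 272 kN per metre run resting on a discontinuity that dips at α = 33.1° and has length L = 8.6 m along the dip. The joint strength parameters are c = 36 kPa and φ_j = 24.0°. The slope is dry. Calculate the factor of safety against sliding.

Resolving the block weight along and normal to the plane and applying the Mohr–Coulomb strength on the joint:
N' = W cosα = 272·cos33.1° = 227.9 kN/m
Driving force T = W sinα = 272·sin33.1° = 148.5 kN/m
Resisting force R = c·L + N'·tanφ_j = 36·8.6 + 227.9·tan24.0° = 309.6 + 101.4 = 411.0 kN/m
FS = R / T = 411.0 / 148.5 = 2.767

FS = 2.77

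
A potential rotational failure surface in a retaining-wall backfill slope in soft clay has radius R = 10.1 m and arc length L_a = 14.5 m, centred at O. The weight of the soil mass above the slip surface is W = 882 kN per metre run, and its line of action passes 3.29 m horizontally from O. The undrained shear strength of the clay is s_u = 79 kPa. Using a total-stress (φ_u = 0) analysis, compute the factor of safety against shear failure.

FS = 3.99

Taking moments about the centre O, the resisting moment is provided by the undrained shear strength acting along the arc:
M_R = s_u·L_a·R = 79·14.50·10.1 = 11569.5 kN·m/m
M_D = W·d = 882·3.29 = 2901.8 kN·m/m
FS = M_R / M_D = 11569.5 / 2901.8 = 3.987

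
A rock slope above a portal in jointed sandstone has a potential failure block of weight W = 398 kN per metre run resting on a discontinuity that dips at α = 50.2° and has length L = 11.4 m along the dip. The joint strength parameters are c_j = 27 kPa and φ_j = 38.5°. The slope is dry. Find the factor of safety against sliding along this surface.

Resolving the block weight along and normal to the plane and applying the Mohr–Coulomb strength on the joint:
N' = W cosα = 398·cos50.2° = 254.8 kN/m
Driving force T = W sinα = 398·sin50.2° = 305.8 kN/m
Resisting force R = c_j·L + N'·tanφ_j = 27·11.4 + 254.8·tan38.5° = 307.8 + 202.6 = 510.4 kN/m
FS = R / T = 510.4 / 305.8 = 1.669

FS = 1.67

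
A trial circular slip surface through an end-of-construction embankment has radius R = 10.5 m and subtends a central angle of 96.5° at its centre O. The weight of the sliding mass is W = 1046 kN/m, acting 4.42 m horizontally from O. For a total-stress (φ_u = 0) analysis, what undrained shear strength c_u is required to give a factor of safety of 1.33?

c_u = 33.1 kPa

FS = c_u·L_a·R / (W·d), so c_u = FS·W·d / (L_a·R).
Arc length L_a = R·θ = 10.5·(96.5°·π/180) = 10.5·1.6842 = 17.68 m
c_u = 1.33·1046·4.42 / (17.68·10.5) = 6149.0 / 185.69 = 33.11 kPa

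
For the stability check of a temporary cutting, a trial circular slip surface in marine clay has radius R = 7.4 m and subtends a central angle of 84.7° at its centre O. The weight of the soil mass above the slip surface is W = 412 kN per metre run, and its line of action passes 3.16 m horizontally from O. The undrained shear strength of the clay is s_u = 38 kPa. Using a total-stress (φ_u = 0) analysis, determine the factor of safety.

FS = 2.36

Taking moments about the centre O, the resisting moment is provided by the undrained shear strength acting along the arc:
Arc length L_a = R·θ = 7.4·(84.7°·π/180) = 7.4·1.4783 = 10.94 m
M_R = s_u·L_a·R = 38·10.94·7.4 = 3076.2 kN·m/m
M_D = W·d = 412·3.16 = 1301.9 kN·m/m
FS = M_R / M_D = 3076.2 / 1301.9 = 2.363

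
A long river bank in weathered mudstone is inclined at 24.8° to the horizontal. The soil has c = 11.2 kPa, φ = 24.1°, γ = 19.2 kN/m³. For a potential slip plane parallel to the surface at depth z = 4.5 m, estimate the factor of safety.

For an infinite slope with a slip plane parallel to the surface (no pore pressure): FS = [c + γz cos²β tanφ] / [γz sinβ cosβ].
γz = 19.2·4.5 = 86.40 kN/m²
Numerator = 11.2 + 86.40·cos²24.8°·tan24.1° = 11.2 + 86.40·0.8241·0.4473 = 43.049 kPa
Denominator = 86.40·sin24.8°·cos24.8° = 86.40·0.4195·0.9078 = 32.898 kPa
FS = 43.049 / 32.898 = 1.309

FS = 1.31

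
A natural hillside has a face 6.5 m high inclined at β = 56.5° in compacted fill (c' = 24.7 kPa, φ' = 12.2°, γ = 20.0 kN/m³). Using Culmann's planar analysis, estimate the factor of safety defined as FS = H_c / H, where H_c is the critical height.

FS = 2.18

H_c = (4c'/γ) · sinβ cosφ' / [1 − cos(β − φ')]
    = (4·24.7/20.0) · sin56.5°·cos12.2° / [1 − cos44.3°]
    = 4.940 · 0.8151 / 0.2843 = 14.16 m
FS = H_c / H = 14.16 / 6.5 = 2.179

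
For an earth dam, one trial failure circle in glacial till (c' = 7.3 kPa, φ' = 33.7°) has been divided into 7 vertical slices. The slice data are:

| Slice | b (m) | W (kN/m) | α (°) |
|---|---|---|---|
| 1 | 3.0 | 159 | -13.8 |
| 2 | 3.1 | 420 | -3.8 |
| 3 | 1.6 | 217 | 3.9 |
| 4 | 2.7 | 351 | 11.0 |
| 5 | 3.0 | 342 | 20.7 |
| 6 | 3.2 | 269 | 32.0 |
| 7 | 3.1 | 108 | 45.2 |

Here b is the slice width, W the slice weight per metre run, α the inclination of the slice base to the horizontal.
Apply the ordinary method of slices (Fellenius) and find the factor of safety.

Ordinary method of slices: FS = Σ[c'·Δl_i + (W_i cosα_i)·tanφ'] / Σ W_i sinα_i, with Δl_i = b_i / cosα_i.
Slice 1: Δl = 3.0/cos(-13.8°) = 3.089 m; N'_1 = 159·cos(-13.8°) = 154.4; c'Δl = 22.55; W sinα = -37.9
Slice 2: Δl = 3.1/cos(-3.8°) = 3.107 m; N'_2 = 420·cos(-3.8°) = 419.1; c'Δl = 22.68; W sinα = -27.8
Slice 3: Δl = 1.6/cos3.9° = 1.604 m; N'_3 = 217·cos3.9° = 216.5; c'Δl = 11.71; W sinα = 14.8
Slice 4: Δl = 2.7/cos11.0° = 2.751 m; N'_4 = 351·cos11.0° = 344.6; c'Δl = 20.08; W sinα = 67.0
Slice 5: Δl = 3.0/cos20.7° = 3.207 m; N'_5 = 342·cos20.7° = 319.9; c'Δl = 23.41; W sinα = 120.9
Slice 6: Δl = 3.2/cos32.0° = 3.773 m; N'_6 = 269·cos32.0° = 228.1; c'Δl = 27.55; W sinα = 142.5
Slice 7: Δl = 3.1/cos45.2° = 4.399 m; N'_7 = 108·cos45.2° = 76.1; c'Δl = 32.12; W sinα = 76.6
Σc'Δl = 160.1 kN/m; ΣN' = 1758.7 kN/m; ΣW sinα = 356.0 kN/m
Resisting = 160.1 + 1758.7·tan33.7° = 160.1 + 1172.9 = 1333.0 kN/m
FS = 1333.0 / 356.0 = 3.744

FS = 3.74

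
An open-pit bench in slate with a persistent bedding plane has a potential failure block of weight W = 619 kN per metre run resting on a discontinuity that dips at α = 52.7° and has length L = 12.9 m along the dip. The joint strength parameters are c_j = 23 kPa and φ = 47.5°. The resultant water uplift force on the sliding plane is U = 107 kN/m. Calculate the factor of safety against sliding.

FS = 1.20

Resolving the block weight along and normal to the plane and applying the Mohr–Coulomb strength on the joint:
N' = W cosα − U = 619·cos52.7° − 107 = 268.1 kN/m
Driving force T = W sinα = 619·sin52.7° = 492.4 kN/m
Resisting force R = c_j·L + N'·tanφ = 23·12.9 + 268.1·tan47.5° = 296.7 + 292.6 = 589.3 kN/m
FS = R / T = 589.3 / 492.4 = 1.197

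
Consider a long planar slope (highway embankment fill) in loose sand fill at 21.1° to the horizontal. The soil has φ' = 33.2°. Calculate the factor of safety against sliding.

FS = 1.70

For a dry cohesionless infinite slope the factor of safety is FS = tanφ' / tanβ.
FS = tan33.2° / tan21.1° = 0.6544 / 0.3859 = 1.696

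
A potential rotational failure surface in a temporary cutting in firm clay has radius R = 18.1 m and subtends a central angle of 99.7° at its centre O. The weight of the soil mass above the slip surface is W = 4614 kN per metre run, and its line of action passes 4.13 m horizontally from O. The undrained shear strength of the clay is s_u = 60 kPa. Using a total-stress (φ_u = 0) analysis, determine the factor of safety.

Taking moments about the centre O, the resisting moment is provided by the undrained shear strength acting along the arc:
Arc length L_a = R·θ = 18.1·(99.7°·π/180) = 18.1·1.7401 = 31.50 m
M_R = s_u·L_a·R = 60·31.50·18.1 = 34204.3 kN·m/m
M_D = W·d = 4614·4.13 = 19055.8 kN·m/m
FS = M_R / M_D = 34204.3 / 19055.8 = 1.795

FS = 1.79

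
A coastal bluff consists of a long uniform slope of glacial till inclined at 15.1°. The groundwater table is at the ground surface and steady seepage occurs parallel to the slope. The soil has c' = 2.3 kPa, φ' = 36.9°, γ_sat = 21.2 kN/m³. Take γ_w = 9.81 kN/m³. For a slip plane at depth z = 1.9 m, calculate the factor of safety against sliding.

With seepage parallel to the slope and the water table at the surface, the effective normal stress on the slip plane uses the buoyant unit weight γ' = γ_sat − γ_w while the driving shear stress uses γ_sat:
FS = [c' + γ' z cos²β tanφ'] / [γ_sat z sinβ cosβ]
γ' = 21.2 − 9.81 = 11.39 kN/m³
Numerator = 2.3 + 11.39·1.9·cos²15.1°·tan36.9° = 2.3 + 11.39·1.9·0.9321·0.7508 = 17.446 kPa
Denominator = 21.2·1.9·sin15.1°·cos15.1° = 21.2·1.9·0.2605·0.9655 = 10.131 kPa
FS = 17.446 / 10.131 = 1.722

FS = 1.72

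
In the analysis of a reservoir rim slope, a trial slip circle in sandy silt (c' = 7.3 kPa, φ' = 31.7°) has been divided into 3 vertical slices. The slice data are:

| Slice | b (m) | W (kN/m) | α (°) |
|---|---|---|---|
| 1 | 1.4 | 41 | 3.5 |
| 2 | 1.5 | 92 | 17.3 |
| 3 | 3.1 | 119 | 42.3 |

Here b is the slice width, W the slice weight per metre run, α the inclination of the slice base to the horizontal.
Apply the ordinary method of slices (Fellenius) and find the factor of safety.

FS = 1.69

Ordinary method of slices: FS = Σ[c'·Δl_i + (W_i cosα_i)·tanφ'] / Σ W_i sinα_i, with Δl_i = b_i / cosα_i.
Slice 1: Δl = 1.4/cos3.5° = 1.403 m; N'_1 = 41·cos3.5° = 40.9; c'Δl = 10.24; W sinα = 2.5
Slice 2: Δl = 1.5/cos17.3° = 1.571 m; N'_2 = 92·cos17.3° = 87.8; c'Δl = 11.47; W sinα = 27.4
Slice 3: Δl = 3.1/cos42.3° = 4.191 m; N'_3 = 119·cos42.3° = 88.0; c'Δl = 30.60; W sinα = 80.1
Σc'Δl = 52.3 kN/m; ΣN' = 216.8 kN/m; ΣW sinα = 109.9 kN/m
Resisting = 52.3 + 216.8·tan31.7° = 52.3 + 133.9 = 186.2 kN/m
FS = 186.2 / 109.9 = 1.693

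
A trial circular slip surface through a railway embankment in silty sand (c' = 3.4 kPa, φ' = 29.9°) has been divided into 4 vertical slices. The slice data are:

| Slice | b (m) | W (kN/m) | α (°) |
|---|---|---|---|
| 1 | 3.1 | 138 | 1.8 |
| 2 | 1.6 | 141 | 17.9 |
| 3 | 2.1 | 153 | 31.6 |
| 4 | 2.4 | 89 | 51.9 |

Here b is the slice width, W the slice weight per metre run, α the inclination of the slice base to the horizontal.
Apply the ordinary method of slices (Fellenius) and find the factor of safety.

FS = 1.52

Ordinary method of slices: FS = Σ[c'·Δl_i + (W_i cosα_i)·tanφ'] / Σ W_i sinα_i, with Δl_i = b_i / cosα_i.
Slice 1: Δl = 3.1/cos1.8° = 3.102 m; N'_1 = 138·cos1.8° = 137.9; c'Δl = 10.55; W sinα = 4.3
Slice 2: Δl = 1.6/cos17.9° = 1.681 m; N'_2 = 141·cos17.9° = 134.2; c'Δl = 5.72; W sinα = 43.3
Slice 3: Δl = 2.1/cos31.6° = 2.466 m; N'_3 = 153·cos31.6° = 130.3; c'Δl = 8.38; W sinα = 80.2
Slice 4: Δl = 2.4/cos51.9° = 3.890 m; N'_4 = 89·cos51.9° = 54.9; c'Δl = 13.22; W sinα = 70.0
Σc'Δl = 37.9 kN/m; ΣN' = 457.3 kN/m; ΣW sinα = 197.9 kN/m
Resisting = 37.9 + 457.3·tan29.9° = 37.9 + 263.0 = 300.8 kN/m
FS = 300.8 / 197.9 = 1.520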